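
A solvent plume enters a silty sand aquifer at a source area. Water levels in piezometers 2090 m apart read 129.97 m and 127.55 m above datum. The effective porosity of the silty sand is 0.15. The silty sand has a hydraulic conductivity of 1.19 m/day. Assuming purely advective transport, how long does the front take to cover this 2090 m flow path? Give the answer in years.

623

Hydraulic gradient i = (129.97 − 127.55) / 2090 = 2.42 / 2090 = 0.001158.
Darcy flux q = K · i = 1.190 × 0.001158 = 0.001378 m/day.
Seepage velocity v = q / n_e = 0.001378 / 0.15 = 0.009186 m/day.
Travel time t = L / v = 2090 / 0.009186 = 2.275e+05 days = 622.9 years.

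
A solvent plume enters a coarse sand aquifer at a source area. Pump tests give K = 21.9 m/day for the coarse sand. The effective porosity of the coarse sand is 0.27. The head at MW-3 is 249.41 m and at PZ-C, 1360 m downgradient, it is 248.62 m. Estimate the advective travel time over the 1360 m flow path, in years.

Hydraulic gradient i = (249.41 − 248.62) / 1360 = 0.79 / 1360 = 0.0005809.
Darcy flux q = K · i = 21.90 × 0.0005809 = 0.01272 m/day.
Seepage velocity v = q / n_e = 0.01272 / 0.27 = 0.04712 m/day.
Travel time t = L / v = 1360 / 0.04712 = 28865 days = 79.03 years.

79.0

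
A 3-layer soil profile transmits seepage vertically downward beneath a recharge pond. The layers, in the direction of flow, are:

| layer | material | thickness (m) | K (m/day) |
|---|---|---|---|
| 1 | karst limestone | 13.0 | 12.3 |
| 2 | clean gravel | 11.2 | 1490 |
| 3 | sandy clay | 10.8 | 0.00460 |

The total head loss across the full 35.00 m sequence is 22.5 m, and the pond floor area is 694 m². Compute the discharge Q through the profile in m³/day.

6.65

Flow is perpendicular to layering, so the layers act in series and the equivalent K is the thickness-weighted harmonic mean.
Total thickness L = 13.0 + 11.2 + 10.8 = 35.00 m.
Σ(b_i/K_i) = 13.0/12.3 + 11.2/1490 + 10.8/0.00460 = 2349 d.
K_eq = L / Σ(b_i/K_i) = 35.00 / 2349 = 0.01490 m/day.
Q = K_eq · A · (Δh/L) = 0.01490 × 694 × (22.5/35.00) = 6.648 m³/day.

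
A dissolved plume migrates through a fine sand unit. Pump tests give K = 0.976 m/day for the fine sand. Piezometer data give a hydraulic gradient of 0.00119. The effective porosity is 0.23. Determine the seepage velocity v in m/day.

0.00505

Hydraulic gradient i = 0.00119.
Darcy flux q = K · i = 0.9760 × 0.001190 = 0.001161 m/day.
Seepage velocity v = q / n_e = 0.001161 / 0.23 = 0.005050 m/day.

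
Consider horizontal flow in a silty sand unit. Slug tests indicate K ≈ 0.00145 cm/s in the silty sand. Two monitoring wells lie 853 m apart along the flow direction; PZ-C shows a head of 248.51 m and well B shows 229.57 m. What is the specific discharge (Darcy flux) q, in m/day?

Convert K: 0.00145 cm/s × 864 = 1.253 m/day.
Hydraulic gradient i = (248.51 − 229.57) / 853 = 18.94 / 853 = 0.02220.
Specific discharge q = K · i = 1.253 × 0.02220 = 0.02782 m/day.

0.0278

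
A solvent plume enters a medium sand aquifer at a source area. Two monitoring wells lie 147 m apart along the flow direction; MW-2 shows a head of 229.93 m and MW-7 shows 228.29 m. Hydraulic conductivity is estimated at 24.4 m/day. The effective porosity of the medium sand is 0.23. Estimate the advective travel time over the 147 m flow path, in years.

0.340

Hydraulic gradient i = (229.93 − 228.29) / 147 = 1.64 / 147 = 0.01116.
Darcy flux q = K · i = 24.40 × 0.01116 = 0.2722 m/day.
Seepage velocity v = q / n_e = 0.2722 / 0.23 = 1.184 m/day.
Travel time t = L / v = 147 / 1.184 = 124.2 days = 0.3400 years.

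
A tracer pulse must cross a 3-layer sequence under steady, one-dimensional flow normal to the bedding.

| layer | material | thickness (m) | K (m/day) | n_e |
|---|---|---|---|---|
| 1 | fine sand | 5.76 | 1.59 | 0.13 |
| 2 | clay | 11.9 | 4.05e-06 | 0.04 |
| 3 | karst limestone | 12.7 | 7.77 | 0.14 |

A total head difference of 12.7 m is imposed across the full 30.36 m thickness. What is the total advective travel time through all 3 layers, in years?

1900

With flow normal to the layers, continuity requires the same specific discharge q through every layer.
Σ(b_i/K_i) = 5.76/1.59 + 11.9/4.05e-06 + 12.7/7.77 = 2.938e+06 d.
q = Δh / Σ(b_i/K_i) = 12.7 / 2.938e+06 = 4.322e-06 m/day.
In each layer the seepage velocity is v_i = q/n_i, so the layer transit time is t_i = b_i·n_i / q:
  layer 1 (fine sand): t_1 = 5.76 × 0.13 / 4.322e-06 = 1.732e+05 d
  layer 2 (clay): t_2 = 11.9 × 0.04 / 4.322e-06 = 1.101e+05 d
  layer 3 (karst limestone): t_3 = 12.7 × 0.14 / 4.322e-06 = 4.114e+05 d
Total t = Σ t_i = 6.947e+05 days = 1902 years.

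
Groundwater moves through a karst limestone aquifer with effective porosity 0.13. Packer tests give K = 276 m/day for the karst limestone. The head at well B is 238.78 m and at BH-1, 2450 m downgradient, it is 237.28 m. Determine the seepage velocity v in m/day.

Hydraulic gradient i = (238.78 − 237.28) / 2450 = 1.5 / 2450 = 0.0006122.
Darcy flux q = K · i = 276.0 × 0.0006122 = 0.1690 m/day.
Seepage velocity v = q / n_e = 0.1690 / 0.13 = 1.300 m/day.

1.30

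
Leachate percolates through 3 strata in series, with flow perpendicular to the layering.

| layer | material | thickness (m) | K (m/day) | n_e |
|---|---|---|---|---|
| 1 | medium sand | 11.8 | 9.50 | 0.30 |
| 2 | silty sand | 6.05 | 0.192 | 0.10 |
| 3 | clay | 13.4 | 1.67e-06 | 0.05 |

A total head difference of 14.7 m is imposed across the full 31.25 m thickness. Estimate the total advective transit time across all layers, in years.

With flow normal to the layers, continuity requires the same specific discharge q through every layer.
Σ(b_i/K_i) = 11.8/9.50 + 6.05/0.192 + 13.4/1.67e-06 = 8.024e+06 d.
q = Δh / Σ(b_i/K_i) = 14.7 / 8.024e+06 = 1.832e-06 m/day.
In each layer the seepage velocity is v_i = q/n_i, so the layer transit time is t_i = b_i·n_i / q:
  layer 1 (medium sand): t_1 = 11.8 × 0.30 / 1.832e-06 = 1.932e+06 d
  layer 2 (silty sand): t_2 = 6.05 × 0.10 / 1.832e-06 = 3.302e+05 d
  layer 3 (clay): t_3 = 13.4 × 0.05 / 1.832e-06 = 3.657e+05 d
Total t = Σ t_i = 2.628e+06 days = 7196 years.

7200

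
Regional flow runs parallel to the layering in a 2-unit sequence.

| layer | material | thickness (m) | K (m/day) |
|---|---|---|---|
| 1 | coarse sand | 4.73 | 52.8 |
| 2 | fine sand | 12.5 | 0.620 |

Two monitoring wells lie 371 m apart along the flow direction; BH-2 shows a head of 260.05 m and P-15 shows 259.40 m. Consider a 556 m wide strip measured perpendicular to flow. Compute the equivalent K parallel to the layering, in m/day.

Flow is parallel to layering, so each bed carries its own Darcy discharge and the transmissivities add.
Σ(K_i·b_i) = 52.8×4.73 + 0.620×12.5 = 257.5 m²/day.
Total thickness b = 17.23 m, so K_eq = Σ(K_i·b_i)/b = 14.94 m/day.

14.9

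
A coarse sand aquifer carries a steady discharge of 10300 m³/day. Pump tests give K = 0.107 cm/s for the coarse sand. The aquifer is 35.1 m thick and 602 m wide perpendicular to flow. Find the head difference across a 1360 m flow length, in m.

Convert K: 0.107 cm/s × 864 = 92.45 m/day.
Cross-sectional area A = 602 × 35.1 = 21130 m².
From Q = K·A·i, i = Q / (K·A) = 10300 / (92.45 × 21130) = 0.005273.
Head loss Δh = i · L = 0.005273 × 1360 = 7.171 m.

7.17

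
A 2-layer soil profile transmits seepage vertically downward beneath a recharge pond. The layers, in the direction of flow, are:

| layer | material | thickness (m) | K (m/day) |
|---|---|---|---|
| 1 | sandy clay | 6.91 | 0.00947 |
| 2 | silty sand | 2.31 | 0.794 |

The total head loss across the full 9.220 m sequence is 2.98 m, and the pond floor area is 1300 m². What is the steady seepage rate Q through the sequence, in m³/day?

5.29

Flow is perpendicular to layering, so the layers act in series and the equivalent K is the thickness-weighted harmonic mean.
Total thickness L = 6.91 + 2.31 = 9.220 m.
Σ(b_i/K_i) = 6.91/0.00947 + 2.31/0.794 = 732.6 d.
K_eq = L / Σ(b_i/K_i) = 9.220 / 732.6 = 0.01259 m/day.
Q = K_eq · A · (Δh/L) = 0.01259 × 1300 × (2.98/9.220) = 5.288 m³/day.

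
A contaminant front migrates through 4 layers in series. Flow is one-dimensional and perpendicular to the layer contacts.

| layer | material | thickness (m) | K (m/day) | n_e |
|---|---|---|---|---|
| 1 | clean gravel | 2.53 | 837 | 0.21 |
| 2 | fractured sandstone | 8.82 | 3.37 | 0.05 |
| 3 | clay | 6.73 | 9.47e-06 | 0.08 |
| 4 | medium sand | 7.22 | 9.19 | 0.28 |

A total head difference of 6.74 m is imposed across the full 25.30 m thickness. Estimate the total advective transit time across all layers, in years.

With flow normal to the layers, continuity requires the same specific discharge q through every layer.
Σ(b_i/K_i) = 2.53/837 + 8.82/3.37 + 6.73/9.47e-06 + 7.22/9.19 = 7.107e+05 d.
q = Δh / Σ(b_i/K_i) = 6.74 / 7.107e+05 = 9.484e-06 m/day.
In each layer the seepage velocity is v_i = q/n_i, so the layer transit time is t_i = b_i·n_i / q:
  layer 1 (clean gravel): t_1 = 2.53 × 0.21 / 9.484e-06 = 56021 d
  layer 2 (fractured sandstone): t_2 = 8.82 × 0.05 / 9.484e-06 = 46499 d
  layer 3 (clay): t_3 = 6.73 × 0.08 / 9.484e-06 = 56769 d
  layer 4 (medium sand): t_4 = 7.22 × 0.28 / 9.484e-06 = 2.132e+05 d
Total t = Σ t_i = 3.724e+05 days = 1020 years.

1020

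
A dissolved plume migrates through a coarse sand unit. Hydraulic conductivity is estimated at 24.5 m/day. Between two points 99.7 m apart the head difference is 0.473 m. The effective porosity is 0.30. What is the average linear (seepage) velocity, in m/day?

0.387

Hydraulic gradient i = Δh / L = 0.473 / 99.7 = 0.004744.
Darcy flux q = K · i = 24.50 × 0.004744 = 0.1162 m/day.
Seepage velocity v = q / n_e = 0.1162 / 0.30 = 0.3874 m/day.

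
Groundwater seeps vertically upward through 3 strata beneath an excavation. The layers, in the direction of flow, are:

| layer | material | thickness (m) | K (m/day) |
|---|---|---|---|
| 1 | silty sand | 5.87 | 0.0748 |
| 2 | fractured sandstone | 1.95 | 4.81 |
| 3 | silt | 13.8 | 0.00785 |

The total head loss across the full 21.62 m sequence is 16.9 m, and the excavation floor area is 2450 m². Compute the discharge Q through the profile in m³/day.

Flow is perpendicular to layering, so the layers act in series and the equivalent K is the thickness-weighted harmonic mean.
Total thickness L = 5.87 + 1.95 + 13.8 = 21.62 m.
Σ(b_i/K_i) = 5.87/0.0748 + 1.95/4.81 + 13.8/0.00785 = 1837 d.
K_eq = L / Σ(b_i/K_i) = 21.62 / 1837 = 0.01177 m/day.
Q = K_eq · A · (Δh/L) = 0.01177 × 2450 × (16.9/21.62) = 22.54 m³/day.

22.5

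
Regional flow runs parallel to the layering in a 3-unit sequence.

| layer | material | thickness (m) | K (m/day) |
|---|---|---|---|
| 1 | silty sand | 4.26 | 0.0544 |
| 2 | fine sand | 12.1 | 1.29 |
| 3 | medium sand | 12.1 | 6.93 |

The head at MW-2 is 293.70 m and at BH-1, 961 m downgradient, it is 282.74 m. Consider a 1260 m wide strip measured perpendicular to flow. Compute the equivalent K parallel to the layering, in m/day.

3.50

Flow is parallel to layering, so each bed carries its own Darcy discharge and the transmissivities add.
Σ(K_i·b_i) = 0.0544×4.26 + 1.29×12.1 + 6.93×12.1 = 99.69 m²/day.
Total thickness b = 28.46 m, so K_eq = Σ(K_i·b_i)/b = 3.503 m/day.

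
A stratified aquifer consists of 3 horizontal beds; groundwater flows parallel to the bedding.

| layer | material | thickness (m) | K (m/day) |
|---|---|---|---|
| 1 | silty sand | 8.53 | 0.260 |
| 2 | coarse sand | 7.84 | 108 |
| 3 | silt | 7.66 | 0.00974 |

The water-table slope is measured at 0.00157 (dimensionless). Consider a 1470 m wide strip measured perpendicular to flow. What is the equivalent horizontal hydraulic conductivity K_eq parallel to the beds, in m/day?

35.3

Flow is parallel to layering, so each bed carries its own Darcy discharge and the transmissivities add.
Σ(K_i·b_i) = 0.260×8.53 + 108×7.84 + 0.00974×7.66 = 849.0 m²/day.
Total thickness b = 24.03 m, so K_eq = Σ(K_i·b_i)/b = 35.33 m/day.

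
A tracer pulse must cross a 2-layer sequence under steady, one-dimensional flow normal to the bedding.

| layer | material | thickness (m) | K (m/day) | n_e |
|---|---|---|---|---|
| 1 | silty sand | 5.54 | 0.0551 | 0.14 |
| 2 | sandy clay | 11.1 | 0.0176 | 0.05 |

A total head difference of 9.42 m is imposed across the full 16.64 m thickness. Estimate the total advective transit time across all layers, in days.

With flow normal to the layers, continuity requires the same specific discharge q through every layer.
Σ(b_i/K_i) = 5.54/0.0551 + 11.1/0.0176 = 731.2 d.
q = Δh / Σ(b_i/K_i) = 9.42 / 731.2 = 0.01288 m/day.
In each layer the seepage velocity is v_i = q/n_i, so the layer transit time is t_i = b_i·n_i / q:
  layer 1 (silty sand): t_1 = 5.54 × 0.14 / 0.01288 = 60.21 d
  layer 2 (sandy clay): t_2 = 11.1 × 0.05 / 0.01288 = 43.08 d
Total t = Σ t_i = 103.3 days.

103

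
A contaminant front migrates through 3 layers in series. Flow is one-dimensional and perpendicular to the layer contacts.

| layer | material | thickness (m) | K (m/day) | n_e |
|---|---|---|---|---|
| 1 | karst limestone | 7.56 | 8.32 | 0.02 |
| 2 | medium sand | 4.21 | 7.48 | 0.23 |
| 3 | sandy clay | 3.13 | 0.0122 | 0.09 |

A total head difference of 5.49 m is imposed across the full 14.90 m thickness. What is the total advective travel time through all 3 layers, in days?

With flow normal to the layers, continuity requires the same specific discharge q through every layer.
Σ(b_i/K_i) = 7.56/8.32 + 4.21/7.48 + 3.13/0.0122 = 258.0 d.
q = Δh / Σ(b_i/K_i) = 5.49 / 258.0 = 0.02128 m/day.
In each layer the seepage velocity is v_i = q/n_i, so the layer transit time is t_i = b_i·n_i / q:
  layer 1 (karst limestone): t_1 = 7.56 × 0.02 / 0.02128 = 7.106 d
  layer 2 (medium sand): t_2 = 4.21 × 0.23 / 0.02128 = 45.51 d
  layer 3 (sandy clay): t_3 = 3.13 × 0.09 / 0.02128 = 13.24 d
Total t = Σ t_i = 65.86 days.

65.9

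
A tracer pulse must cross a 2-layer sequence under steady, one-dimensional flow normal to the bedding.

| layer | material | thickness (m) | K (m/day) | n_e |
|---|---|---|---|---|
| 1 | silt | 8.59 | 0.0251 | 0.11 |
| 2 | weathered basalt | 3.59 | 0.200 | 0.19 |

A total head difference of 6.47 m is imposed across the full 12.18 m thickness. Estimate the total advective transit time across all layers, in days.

90.6

With flow normal to the layers, continuity requires the same specific discharge q through every layer.
Σ(b_i/K_i) = 8.59/0.0251 + 3.59/0.200 = 360.2 d.
q = Δh / Σ(b_i/K_i) = 6.47 / 360.2 = 0.01796 m/day.
In each layer the seepage velocity is v_i = q/n_i, so the layer transit time is t_i = b_i·n_i / q:
  layer 1 (silt): t_1 = 8.59 × 0.11 / 0.01796 = 52.60 d
  layer 2 (weathered basalt): t_2 = 3.59 × 0.19 / 0.01796 = 37.97 d
Total t = Σ t_i = 90.57 days.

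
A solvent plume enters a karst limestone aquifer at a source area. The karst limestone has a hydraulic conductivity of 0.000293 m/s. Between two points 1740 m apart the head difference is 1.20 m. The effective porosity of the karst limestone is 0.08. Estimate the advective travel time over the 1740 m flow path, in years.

21.8

Convert K: 0.000293 m/s × 86400 = 25.32 m/day.
Hydraulic gradient i = Δh / L = 1.20 / 1740 = 0.0006897.
Darcy flux q = K · i = 25.32 × 0.0006897 = 0.01746 m/day.
Seepage velocity v = q / n_e = 0.01746 / 0.08 = 0.2182 m/day.
Travel time t = L / v = 1740 / 0.2182 = 7973 days = 21.83 years.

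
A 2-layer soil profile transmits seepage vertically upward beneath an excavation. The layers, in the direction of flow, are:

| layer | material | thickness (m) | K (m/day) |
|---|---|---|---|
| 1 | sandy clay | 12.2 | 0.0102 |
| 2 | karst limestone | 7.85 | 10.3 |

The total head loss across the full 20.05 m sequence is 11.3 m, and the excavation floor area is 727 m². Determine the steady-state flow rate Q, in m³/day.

Flow is perpendicular to layering, so the layers act in series and the equivalent K is the thickness-weighted harmonic mean.
Total thickness L = 12.2 + 7.85 = 20.05 m.
Σ(b_i/K_i) = 12.2/0.0102 + 7.85/10.3 = 1197 d.
K_eq = L / Σ(b_i/K_i) = 20.05 / 1197 = 0.01675 m/day.
Q = K_eq · A · (Δh/L) = 0.01675 × 727 × (11.3/20.05) = 6.864 m³/day.

6.86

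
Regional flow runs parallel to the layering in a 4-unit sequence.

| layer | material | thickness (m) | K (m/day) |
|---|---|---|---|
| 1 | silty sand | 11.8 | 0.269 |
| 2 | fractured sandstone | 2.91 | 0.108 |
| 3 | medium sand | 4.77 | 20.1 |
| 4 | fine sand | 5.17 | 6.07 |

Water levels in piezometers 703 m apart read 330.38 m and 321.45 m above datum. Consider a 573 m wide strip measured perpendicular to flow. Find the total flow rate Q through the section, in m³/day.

952

Flow is parallel to layering, so each bed carries its own Darcy discharge and the transmissivities add.
Σ(K_i·b_i) = 0.269×11.8 + 0.108×2.91 + 20.1×4.77 + 6.07×5.17 = 130.7 m²/day.
Hydraulic gradient i = (330.38 − 321.45) / 703 = 8.93 / 703 = 0.01270.
Q = Σ(K_i·b_i) · W · i = 130.7 × 573 × 0.01270 = 951.7 m³/day.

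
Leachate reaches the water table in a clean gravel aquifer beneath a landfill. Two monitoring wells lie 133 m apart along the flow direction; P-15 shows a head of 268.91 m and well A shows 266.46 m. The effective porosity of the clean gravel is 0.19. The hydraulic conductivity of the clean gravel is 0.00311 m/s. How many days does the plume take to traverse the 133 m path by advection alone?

5.11

Convert K: 0.00311 m/s × 86400 = 268.7 m/day.
Hydraulic gradient i = (268.91 − 266.46) / 133 = 2.45 / 133 = 0.01842.
Darcy flux q = K · i = 268.7 × 0.01842 = 4.950 m/day.
Seepage velocity v = q / n_e = 4.950 / 0.19 = 26.05 m/day.
Travel time t = L / v = 133 / 26.05 = 5.105 days.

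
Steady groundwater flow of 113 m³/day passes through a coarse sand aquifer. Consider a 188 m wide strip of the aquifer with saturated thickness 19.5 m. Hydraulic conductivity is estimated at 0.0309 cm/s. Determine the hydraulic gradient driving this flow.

Convert K: 0.0309 cm/s × 864 = 26.70 m/day.
Cross-sectional area A = 188 × 19.5 = 3666 m².
From Q = K·A·i, i = Q / (K·A) = 113 / (26.70 × 3666) = 0.001155.

0.00115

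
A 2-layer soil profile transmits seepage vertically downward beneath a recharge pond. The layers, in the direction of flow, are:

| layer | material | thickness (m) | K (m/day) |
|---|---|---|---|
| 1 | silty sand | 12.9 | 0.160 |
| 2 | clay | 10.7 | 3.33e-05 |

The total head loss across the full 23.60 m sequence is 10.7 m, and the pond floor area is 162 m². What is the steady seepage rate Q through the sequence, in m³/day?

0.00539

Flow is perpendicular to layering, so the layers act in series and the equivalent K is the thickness-weighted harmonic mean.
Total thickness L = 12.9 + 10.7 = 23.60 m.
Σ(b_i/K_i) = 12.9/0.160 + 10.7/3.33e-05 = 3.214e+05 d.
K_eq = L / Σ(b_i/K_i) = 23.60 / 3.214e+05 = 7.343e-05 m/day.
Q = K_eq · A · (Δh/L) = 7.343e-05 × 162 × (10.7/23.60) = 0.005393 m³/day.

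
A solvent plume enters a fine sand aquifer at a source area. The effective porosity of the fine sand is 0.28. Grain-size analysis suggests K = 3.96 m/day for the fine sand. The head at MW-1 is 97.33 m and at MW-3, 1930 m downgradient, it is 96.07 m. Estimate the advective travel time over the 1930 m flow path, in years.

Hydraulic gradient i = (97.33 − 96.07) / 1930 = 1.26 / 1930 = 0.0006528.
Darcy flux q = K · i = 3.960 × 0.0006528 = 0.002585 m/day.
Seepage velocity v = q / n_e = 0.002585 / 0.28 = 0.009233 m/day.
Travel time t = L / v = 1930 / 0.009233 = 2.090e+05 days = 572.3 years.

572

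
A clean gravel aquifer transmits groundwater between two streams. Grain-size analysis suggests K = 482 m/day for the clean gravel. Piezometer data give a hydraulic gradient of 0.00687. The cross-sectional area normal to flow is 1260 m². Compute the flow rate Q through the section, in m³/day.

4170

Hydraulic gradient i = 0.00687.
Darcy's law: Q = K · A · i = 482.0 × 1260 × 0.006870 = 4172 m³/day.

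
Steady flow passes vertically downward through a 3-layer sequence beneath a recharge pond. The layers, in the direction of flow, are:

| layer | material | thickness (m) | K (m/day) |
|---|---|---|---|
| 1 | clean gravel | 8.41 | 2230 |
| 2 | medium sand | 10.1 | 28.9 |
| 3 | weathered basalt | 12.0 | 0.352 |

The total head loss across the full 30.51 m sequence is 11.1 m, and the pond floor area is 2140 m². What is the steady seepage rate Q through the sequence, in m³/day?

690

Flow is perpendicular to layering, so the layers act in series and the equivalent K is the thickness-weighted harmonic mean.
Total thickness L = 8.41 + 10.1 + 12.0 = 30.51 m.
Σ(b_i/K_i) = 8.41/2230 + 10.1/28.9 + 12.0/0.352 = 34.44 d.
K_eq = L / Σ(b_i/K_i) = 30.51 / 34.44 = 0.8858 m/day.
Q = K_eq · A · (Δh/L) = 0.8858 × 2140 × (11.1/30.51) = 689.6 m³/day.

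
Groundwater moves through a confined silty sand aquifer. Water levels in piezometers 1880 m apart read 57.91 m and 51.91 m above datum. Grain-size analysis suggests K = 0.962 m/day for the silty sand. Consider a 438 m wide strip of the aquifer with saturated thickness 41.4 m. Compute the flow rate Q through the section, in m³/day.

55.7

Cross-sectional area A = 438 × 41.4 = 18133 m².
Hydraulic gradient i = (57.91 − 51.91) / 1880 = 6 / 1880 = 0.003191.
Darcy's law: Q = K · A · i = 0.9620 × 18133 × 0.003191 = 55.67 m³/day.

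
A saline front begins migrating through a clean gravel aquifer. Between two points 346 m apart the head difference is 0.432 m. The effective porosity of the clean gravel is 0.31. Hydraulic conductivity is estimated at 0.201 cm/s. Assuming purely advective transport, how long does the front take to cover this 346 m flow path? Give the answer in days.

495

Convert K: 0.201 cm/s × 864 = 173.7 m/day.
Hydraulic gradient i = Δh / L = 0.432 / 346 = 0.001249.
Darcy flux q = K · i = 173.7 × 0.001249 = 0.2168 m/day.
Seepage velocity v = q / n_e = 0.2168 / 0.31 = 0.6994 m/day.
Travel time t = L / v = 346 / 0.6994 = 494.7 days.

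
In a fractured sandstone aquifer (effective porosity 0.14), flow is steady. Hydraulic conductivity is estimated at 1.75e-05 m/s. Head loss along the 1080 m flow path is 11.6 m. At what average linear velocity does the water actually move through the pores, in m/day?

0.116

Convert K: 1.75e-05 m/s × 86400 = 1.512 m/day.
Hydraulic gradient i = Δh / L = 11.6 / 1080 = 0.01074.
Darcy flux q = K · i = 1.512 × 0.01074 = 0.01624 m/day.
Seepage velocity v = q / n_e = 0.01624 / 0.14 = 0.1160 m/day.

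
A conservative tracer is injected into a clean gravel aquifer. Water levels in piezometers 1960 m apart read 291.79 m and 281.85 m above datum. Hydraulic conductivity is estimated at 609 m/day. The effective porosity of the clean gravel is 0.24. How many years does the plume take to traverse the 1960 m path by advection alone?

Hydraulic gradient i = (291.79 − 281.85) / 1960 = 9.94 / 1960 = 0.005071.
Darcy flux q = K · i = 609.0 × 0.005071 = 3.088 m/day.
Seepage velocity v = q / n_e = 3.088 / 0.24 = 12.87 m/day.
Travel time t = L / v = 1960 / 12.87 = 152.3 days = 0.4170 years.

0.417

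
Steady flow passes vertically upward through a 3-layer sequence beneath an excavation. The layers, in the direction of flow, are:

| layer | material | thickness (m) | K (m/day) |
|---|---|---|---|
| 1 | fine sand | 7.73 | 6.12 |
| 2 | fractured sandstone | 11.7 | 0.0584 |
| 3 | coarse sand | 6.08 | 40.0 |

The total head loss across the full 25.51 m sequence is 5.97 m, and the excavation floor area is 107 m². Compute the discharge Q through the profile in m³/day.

Flow is perpendicular to layering, so the layers act in series and the equivalent K is the thickness-weighted harmonic mean.
Total thickness L = 7.73 + 11.7 + 6.08 = 25.51 m.
Σ(b_i/K_i) = 7.73/6.12 + 11.7/0.0584 + 6.08/40.0 = 201.8 d.
K_eq = L / Σ(b_i/K_i) = 25.51 / 201.8 = 0.1264 m/day.
Q = K_eq · A · (Δh/L) = 0.1264 × 107 × (5.97/25.51) = 3.166 m³/day.

3.17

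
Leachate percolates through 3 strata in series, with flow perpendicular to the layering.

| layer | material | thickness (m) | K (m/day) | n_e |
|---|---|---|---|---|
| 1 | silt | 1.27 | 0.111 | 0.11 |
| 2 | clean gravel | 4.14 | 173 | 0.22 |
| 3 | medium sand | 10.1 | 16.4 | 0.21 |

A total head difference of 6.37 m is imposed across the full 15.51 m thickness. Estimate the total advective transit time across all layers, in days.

6.02

With flow normal to the layers, continuity requires the same specific discharge q through every layer.
Σ(b_i/K_i) = 1.27/0.111 + 4.14/173 + 10.1/16.4 = 12.08 d.
q = Δh / Σ(b_i/K_i) = 6.37 / 12.08 = 0.5273 m/day.
In each layer the seepage velocity is v_i = q/n_i, so the layer transit time is t_i = b_i·n_i / q:
  layer 1 (silt): t_1 = 1.27 × 0.11 / 0.5273 = 0.2650 d
  layer 2 (clean gravel): t_2 = 4.14 × 0.22 / 0.5273 = 1.727 d
  layer 3 (medium sand): t_3 = 10.1 × 0.21 / 0.5273 = 4.023 d
Total t = Σ t_i = 6.015 days.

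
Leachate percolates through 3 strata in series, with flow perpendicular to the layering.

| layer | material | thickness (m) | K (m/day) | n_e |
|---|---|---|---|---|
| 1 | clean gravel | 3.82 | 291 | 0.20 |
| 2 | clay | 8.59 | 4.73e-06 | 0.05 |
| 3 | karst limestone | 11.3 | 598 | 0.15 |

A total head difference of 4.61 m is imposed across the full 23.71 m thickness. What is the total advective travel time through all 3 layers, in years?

With flow normal to the layers, continuity requires the same specific discharge q through every layer.
Σ(b_i/K_i) = 3.82/291 + 8.59/4.73e-06 + 11.3/598 = 1.816e+06 d.
q = Δh / Σ(b_i/K_i) = 4.61 / 1.816e+06 = 2.538e-06 m/day.
In each layer the seepage velocity is v_i = q/n_i, so the layer transit time is t_i = b_i·n_i / q:
  layer 1 (clean gravel): t_1 = 3.82 × 0.20 / 2.538e-06 = 3.010e+05 d
  layer 2 (clay): t_2 = 8.59 × 0.05 / 2.538e-06 = 1.692e+05 d
  layer 3 (karst limestone): t_3 = 11.3 × 0.15 / 2.538e-06 = 6.677e+05 d
Total t = Σ t_i = 1.138e+06 days = 3115 years.

3120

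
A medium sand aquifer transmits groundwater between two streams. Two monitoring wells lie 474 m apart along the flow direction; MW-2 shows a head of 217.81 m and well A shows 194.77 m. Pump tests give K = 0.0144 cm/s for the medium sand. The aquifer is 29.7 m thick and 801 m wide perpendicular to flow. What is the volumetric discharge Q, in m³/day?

14400

Convert K: 0.0144 cm/s × 864 = 12.44 m/day.
Cross-sectional area A = 801 × 29.7 = 23790 m².
Hydraulic gradient i = (217.81 − 194.77) / 474 = 23.04 / 474 = 0.04861.
Darcy's law: Q = K · A · i = 12.44 × 23790 × 0.04861 = 14387 m³/day.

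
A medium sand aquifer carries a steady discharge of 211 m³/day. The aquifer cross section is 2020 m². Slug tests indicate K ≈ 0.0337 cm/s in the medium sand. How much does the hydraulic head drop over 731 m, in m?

Convert K: 0.0337 cm/s × 864 = 29.12 m/day.
From Q = K·A·i, i = Q / (K·A) = 211 / (29.12 × 2020) = 0.003587.
Head loss Δh = i · L = 0.003587 × 731 = 2.622 m.

2.62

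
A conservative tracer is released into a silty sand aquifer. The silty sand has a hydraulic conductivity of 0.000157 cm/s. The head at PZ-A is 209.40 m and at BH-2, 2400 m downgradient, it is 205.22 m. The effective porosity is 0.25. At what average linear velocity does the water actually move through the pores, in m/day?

Convert K: 0.000157 cm/s × 864 = 0.1356 m/day.
Hydraulic gradient i = (209.40 − 205.22) / 2400 = 4.18 / 2400 = 0.001742.
Darcy flux q = K · i = 0.1356 × 0.001742 = 0.0002363 m/day.
Seepage velocity v = q / n_e = 0.0002363 / 0.25 = 0.0009450 m/day.

0.000945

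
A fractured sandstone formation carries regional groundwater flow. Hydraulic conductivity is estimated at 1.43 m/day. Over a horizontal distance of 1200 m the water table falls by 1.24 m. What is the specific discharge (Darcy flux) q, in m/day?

Hydraulic gradient i = Δh / L = 1.24 / 1200 = 0.001033.
Specific discharge q = K · i = 1.430 × 0.001033 = 0.001478 m/day.

0.00148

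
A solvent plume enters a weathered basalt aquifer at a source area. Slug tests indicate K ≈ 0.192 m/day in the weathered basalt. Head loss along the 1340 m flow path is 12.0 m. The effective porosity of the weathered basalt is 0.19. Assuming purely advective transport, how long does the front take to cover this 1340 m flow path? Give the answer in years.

Hydraulic gradient i = Δh / L = 12.0 / 1340 = 0.008955.
Darcy flux q = K · i = 0.1920 × 0.008955 = 0.001719 m/day.
Seepage velocity v = q / n_e = 0.001719 / 0.19 = 0.009049 m/day.
Travel time t = L / v = 1340 / 0.009049 = 1.481e+05 days = 405.4 years.

405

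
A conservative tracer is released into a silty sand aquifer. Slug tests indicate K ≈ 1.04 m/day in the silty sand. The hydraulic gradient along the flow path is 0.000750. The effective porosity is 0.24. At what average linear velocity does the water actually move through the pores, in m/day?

Hydraulic gradient i = 0.000750.
Darcy flux q = K · i = 1.040 × 0.0007500 = 0.0007800 m/day.
Seepage velocity v = q / n_e = 0.0007800 / 0.24 = 0.003250 m/day.

0.00325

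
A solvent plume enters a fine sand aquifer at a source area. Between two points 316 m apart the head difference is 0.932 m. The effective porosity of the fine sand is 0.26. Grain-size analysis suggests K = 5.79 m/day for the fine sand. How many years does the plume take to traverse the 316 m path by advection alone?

13.2

Hydraulic gradient i = Δh / L = 0.932 / 316 = 0.002949.
Darcy flux q = K · i = 5.790 × 0.002949 = 0.01708 m/day.
Seepage velocity v = q / n_e = 0.01708 / 0.26 = 0.06568 m/day.
Travel time t = L / v = 316 / 0.06568 = 4811 days = 13.17 years.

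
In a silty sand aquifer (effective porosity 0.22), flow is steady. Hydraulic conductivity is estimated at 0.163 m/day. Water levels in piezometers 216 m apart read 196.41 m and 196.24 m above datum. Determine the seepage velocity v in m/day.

Hydraulic gradient i = (196.41 − 196.24) / 216 = 0.17 / 216 = 0.0007870.
Darcy flux q = K · i = 0.1630 × 0.0007870 = 0.0001283 m/day.
Seepage velocity v = q / n_e = 0.0001283 / 0.22 = 0.0005831 m/day.

0.000583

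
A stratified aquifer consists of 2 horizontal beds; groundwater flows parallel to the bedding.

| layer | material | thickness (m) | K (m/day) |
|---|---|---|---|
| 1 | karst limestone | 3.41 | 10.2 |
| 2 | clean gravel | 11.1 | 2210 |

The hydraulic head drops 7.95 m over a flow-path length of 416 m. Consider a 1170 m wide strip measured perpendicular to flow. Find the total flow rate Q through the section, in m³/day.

Flow is parallel to layering, so each bed carries its own Darcy discharge and the transmissivities add.
Σ(K_i·b_i) = 10.2×3.41 + 2210×11.1 = 24566 m²/day.
Hydraulic gradient i = Δh / L = 7.95 / 416 = 0.01911.
Q = Σ(K_i·b_i) · W · i = 24566 × 1170 × 0.01911 = 5.493e+05 m³/day.

549000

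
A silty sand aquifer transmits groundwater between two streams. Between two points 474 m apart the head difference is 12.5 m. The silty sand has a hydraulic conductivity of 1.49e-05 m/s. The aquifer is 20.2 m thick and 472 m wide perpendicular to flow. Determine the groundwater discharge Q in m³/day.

Convert K: 1.49e-05 m/s × 86400 = 1.287 m/day.
Cross-sectional area A = 472 × 20.2 = 9534 m².
Hydraulic gradient i = Δh / L = 12.5 / 474 = 0.02637.
Darcy's law: Q = K · A · i = 1.287 × 9534 × 0.02637 = 323.7 m³/day.

324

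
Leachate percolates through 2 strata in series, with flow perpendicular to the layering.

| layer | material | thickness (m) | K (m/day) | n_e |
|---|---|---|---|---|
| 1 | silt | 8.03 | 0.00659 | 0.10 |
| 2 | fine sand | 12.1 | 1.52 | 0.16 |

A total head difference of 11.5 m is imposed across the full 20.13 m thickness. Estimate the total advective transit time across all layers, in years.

0.800

With flow normal to the layers, continuity requires the same specific discharge q through every layer.
Σ(b_i/K_i) = 8.03/0.00659 + 12.1/1.52 = 1226 d.
q = Δh / Σ(b_i/K_i) = 11.5 / 1226 = 0.009376 m/day.
In each layer the seepage velocity is v_i = q/n_i, so the layer transit time is t_i = b_i·n_i / q:
  layer 1 (silt): t_1 = 8.03 × 0.10 / 0.009376 = 85.64 d
  layer 2 (fine sand): t_2 = 12.1 × 0.16 / 0.009376 = 206.5 d
Total t = Σ t_i = 292.1 days = 0.7998 years.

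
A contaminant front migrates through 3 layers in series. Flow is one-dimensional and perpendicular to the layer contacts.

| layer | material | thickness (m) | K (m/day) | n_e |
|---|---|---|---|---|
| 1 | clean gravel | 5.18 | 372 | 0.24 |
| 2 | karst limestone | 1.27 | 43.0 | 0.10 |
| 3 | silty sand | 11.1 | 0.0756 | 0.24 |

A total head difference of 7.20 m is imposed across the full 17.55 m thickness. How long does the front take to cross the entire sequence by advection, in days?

82.3

With flow normal to the layers, continuity requires the same specific discharge q through every layer.
Σ(b_i/K_i) = 5.18/372 + 1.27/43.0 + 11.1/0.0756 = 146.9 d.
q = Δh / Σ(b_i/K_i) = 7.20 / 146.9 = 0.04902 m/day.
In each layer the seepage velocity is v_i = q/n_i, so the layer transit time is t_i = b_i·n_i / q:
  layer 1 (clean gravel): t_1 = 5.18 × 0.24 / 0.04902 = 25.36 d
  layer 2 (karst limestone): t_2 = 1.27 × 0.10 / 0.04902 = 2.591 d
  layer 3 (silty sand): t_3 = 11.1 × 0.24 / 0.04902 = 54.34 d
Total t = Σ t_i = 82.29 days.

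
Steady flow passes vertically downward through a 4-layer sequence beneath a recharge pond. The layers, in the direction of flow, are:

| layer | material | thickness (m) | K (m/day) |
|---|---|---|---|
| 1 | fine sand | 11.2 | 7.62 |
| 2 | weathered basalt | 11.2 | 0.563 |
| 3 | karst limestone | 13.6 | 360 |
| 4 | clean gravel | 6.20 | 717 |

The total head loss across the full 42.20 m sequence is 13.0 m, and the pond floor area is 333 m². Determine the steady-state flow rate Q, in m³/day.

Flow is perpendicular to layering, so the layers act in series and the equivalent K is the thickness-weighted harmonic mean.
Total thickness L = 11.2 + 11.2 + 13.6 + 6.20 = 42.20 m.
Σ(b_i/K_i) = 11.2/7.62 + 11.2/0.563 + 13.6/360 + 6.20/717 = 21.41 d.
K_eq = L / Σ(b_i/K_i) = 42.20 / 21.41 = 1.971 m/day.
Q = K_eq · A · (Δh/L) = 1.971 × 333 × (13.0/42.20) = 202.2 m³/day.

202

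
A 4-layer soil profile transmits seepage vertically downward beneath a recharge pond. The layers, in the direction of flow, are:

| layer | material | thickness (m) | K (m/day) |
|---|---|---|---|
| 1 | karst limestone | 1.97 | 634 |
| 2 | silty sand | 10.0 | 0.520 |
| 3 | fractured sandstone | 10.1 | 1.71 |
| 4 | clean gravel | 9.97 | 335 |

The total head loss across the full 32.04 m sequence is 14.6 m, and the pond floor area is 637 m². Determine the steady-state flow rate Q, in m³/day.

369

Flow is perpendicular to layering, so the layers act in series and the equivalent K is the thickness-weighted harmonic mean.
Total thickness L = 1.97 + 10.0 + 10.1 + 9.97 = 32.04 m.
Σ(b_i/K_i) = 1.97/634 + 10.0/0.520 + 10.1/1.71 + 9.97/335 = 25.17 d.
K_eq = L / Σ(b_i/K_i) = 32.04 / 25.17 = 1.273 m/day.
Q = K_eq · A · (Δh/L) = 1.273 × 637 × (14.6/32.04) = 369.5 m³/day.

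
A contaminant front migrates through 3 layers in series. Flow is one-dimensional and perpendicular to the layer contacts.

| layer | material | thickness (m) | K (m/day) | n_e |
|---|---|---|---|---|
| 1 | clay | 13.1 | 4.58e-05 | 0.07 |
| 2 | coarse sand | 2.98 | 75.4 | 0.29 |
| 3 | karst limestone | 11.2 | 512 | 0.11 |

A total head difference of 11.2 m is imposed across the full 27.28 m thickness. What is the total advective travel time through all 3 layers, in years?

With flow normal to the layers, continuity requires the same specific discharge q through every layer.
Σ(b_i/K_i) = 13.1/4.58e-05 + 2.98/75.4 + 11.2/512 = 2.860e+05 d.
q = Δh / Σ(b_i/K_i) = 11.2 / 2.860e+05 = 3.916e-05 m/day.
In each layer the seepage velocity is v_i = q/n_i, so the layer transit time is t_i = b_i·n_i / q:
  layer 1 (clay): t_1 = 13.1 × 0.07 / 3.916e-05 = 23418 d
  layer 2 (coarse sand): t_2 = 2.98 × 0.29 / 3.916e-05 = 22070 d
  layer 3 (karst limestone): t_3 = 11.2 × 0.11 / 3.916e-05 = 31463 d
Total t = Σ t_i = 76951 days = 210.7 years.

211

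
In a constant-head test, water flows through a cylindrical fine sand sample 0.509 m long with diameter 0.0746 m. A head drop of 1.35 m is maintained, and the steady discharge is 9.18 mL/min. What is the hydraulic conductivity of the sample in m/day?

Cross-sectional area A = π·(d/2)² = π × (0.0746/2)² = 0.004371 m².
Convert discharge: 9.18 mL/min = 1.530e-07 m³/s.
Darcy's law rearranged: K = Q·L / (A·Δh) = 1.530e-07 × 0.509 / (0.004371 × 1.35) = 1.320e-05 m/s = 1.140 m/day.

1.14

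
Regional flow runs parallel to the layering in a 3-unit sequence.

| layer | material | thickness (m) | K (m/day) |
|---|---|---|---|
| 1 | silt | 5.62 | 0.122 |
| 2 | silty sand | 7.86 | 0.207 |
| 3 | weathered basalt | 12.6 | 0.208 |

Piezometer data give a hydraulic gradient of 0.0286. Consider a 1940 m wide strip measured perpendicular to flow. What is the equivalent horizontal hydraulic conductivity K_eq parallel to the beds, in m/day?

0.189

Flow is parallel to layering, so each bed carries its own Darcy discharge and the transmissivities add.
Σ(K_i·b_i) = 0.122×5.62 + 0.207×7.86 + 0.208×12.6 = 4.933 m²/day.
Total thickness b = 26.08 m, so K_eq = Σ(K_i·b_i)/b = 0.1892 m/day.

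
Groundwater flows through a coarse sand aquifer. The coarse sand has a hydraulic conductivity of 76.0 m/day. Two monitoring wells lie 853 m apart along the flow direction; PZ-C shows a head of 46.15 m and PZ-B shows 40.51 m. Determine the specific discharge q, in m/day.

0.503

Hydraulic gradient i = (46.15 − 40.51) / 853 = 5.64 / 853 = 0.006612.
Specific discharge q = K · i = 76.00 × 0.006612 = 0.5025 m/day.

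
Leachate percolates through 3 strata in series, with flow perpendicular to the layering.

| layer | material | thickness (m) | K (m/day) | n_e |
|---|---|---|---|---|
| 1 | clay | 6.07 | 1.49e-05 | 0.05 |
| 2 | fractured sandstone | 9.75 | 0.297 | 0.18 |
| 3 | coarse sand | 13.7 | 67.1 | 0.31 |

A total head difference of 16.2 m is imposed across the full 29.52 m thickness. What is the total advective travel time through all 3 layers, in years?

With flow normal to the layers, continuity requires the same specific discharge q through every layer.
Σ(b_i/K_i) = 6.07/1.49e-05 + 9.75/0.297 + 13.7/67.1 = 4.074e+05 d.
q = Δh / Σ(b_i/K_i) = 16.2 / 4.074e+05 = 3.976e-05 m/day.
In each layer the seepage velocity is v_i = q/n_i, so the layer transit time is t_i = b_i·n_i / q:
  layer 1 (clay): t_1 = 6.07 × 0.05 / 3.976e-05 = 7633 d
  layer 2 (fractured sandstone): t_2 = 9.75 × 0.18 / 3.976e-05 = 44137 d
  layer 3 (coarse sand): t_3 = 13.7 × 0.31 / 3.976e-05 = 1.068e+05 d
Total t = Σ t_i = 1.586e+05 days = 434.2 years.

434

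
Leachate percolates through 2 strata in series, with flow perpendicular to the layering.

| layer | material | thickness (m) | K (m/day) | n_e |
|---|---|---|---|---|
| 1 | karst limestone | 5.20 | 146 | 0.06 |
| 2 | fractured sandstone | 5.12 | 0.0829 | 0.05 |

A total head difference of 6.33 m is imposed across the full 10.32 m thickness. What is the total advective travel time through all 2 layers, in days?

With flow normal to the layers, continuity requires the same specific discharge q through every layer.
Σ(b_i/K_i) = 5.20/146 + 5.12/0.0829 = 61.80 d.
q = Δh / Σ(b_i/K_i) = 6.33 / 61.80 = 0.1024 m/day.
In each layer the seepage velocity is v_i = q/n_i, so the layer transit time is t_i = b_i·n_i / q:
  layer 1 (karst limestone): t_1 = 5.20 × 0.06 / 0.1024 = 3.046 d
  layer 2 (fractured sandstone): t_2 = 5.12 × 0.05 / 0.1024 = 2.499 d
Total t = Σ t_i = 5.545 days.

5.55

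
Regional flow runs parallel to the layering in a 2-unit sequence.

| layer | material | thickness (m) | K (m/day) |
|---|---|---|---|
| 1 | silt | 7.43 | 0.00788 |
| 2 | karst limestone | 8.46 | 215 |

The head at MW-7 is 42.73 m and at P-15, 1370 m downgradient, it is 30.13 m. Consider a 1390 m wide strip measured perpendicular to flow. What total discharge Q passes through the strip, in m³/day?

Flow is parallel to layering, so each bed carries its own Darcy discharge and the transmissivities add.
Σ(K_i·b_i) = 0.00788×7.43 + 215×8.46 = 1819 m²/day.
Hydraulic gradient i = (42.73 − 30.13) / 1370 = 12.6 / 1370 = 0.009197.
Q = Σ(K_i·b_i) · W · i = 1819 × 1390 × 0.009197 = 23253 m³/day.

23300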